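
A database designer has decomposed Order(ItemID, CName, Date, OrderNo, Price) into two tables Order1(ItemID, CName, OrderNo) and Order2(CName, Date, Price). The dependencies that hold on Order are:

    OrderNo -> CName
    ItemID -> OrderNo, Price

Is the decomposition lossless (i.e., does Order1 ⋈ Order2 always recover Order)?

No

Common attributes: Order1 ∩ Order2 = {CName}.
No dependency enlarges {CName}, so (CName)⁺ = {CName}.
The closure contains neither all of Order1 = {ItemID, CName, OrderNo} nor all of Order2 = {CName, Date, Price}, so the common attributes are not a superkey of either fragment. The join is lossy.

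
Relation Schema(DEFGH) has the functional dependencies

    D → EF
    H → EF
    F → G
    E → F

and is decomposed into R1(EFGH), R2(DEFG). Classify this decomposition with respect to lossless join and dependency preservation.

Lossless test: (EFG)⁺ = {EFG}, which is a superkey of neither fragment — lossy.
Dependency preservation: every FD's attributes lie within a single fragment, so each can be enforced locally — preserved.

lossy but dependency-preserving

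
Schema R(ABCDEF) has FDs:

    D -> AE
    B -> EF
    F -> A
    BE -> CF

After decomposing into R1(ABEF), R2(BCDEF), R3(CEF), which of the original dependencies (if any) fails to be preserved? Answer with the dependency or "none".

Check D → AE: no single fragment contains all of {ADE}, and the restricted closure of {D} across the fragments never reaches {AE}.
B → EF is preserved.
F → A is preserved.
BE → CF is preserved.

D -> AE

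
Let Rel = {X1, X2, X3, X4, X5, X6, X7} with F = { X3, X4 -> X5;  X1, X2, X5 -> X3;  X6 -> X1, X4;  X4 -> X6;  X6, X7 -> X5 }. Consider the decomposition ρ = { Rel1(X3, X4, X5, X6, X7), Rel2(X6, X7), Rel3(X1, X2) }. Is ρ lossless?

Chase test. Columns are X1, X2, X3, X4, X5, X6, X7; row i has aⱼ where attribute j ∈ Reli, else bᵢⱼ.
Initial tableau (one row per fragment):
  row 1: b11 b12 a3 a4 a5 a6 a7
  row 2: b21 b22 b23 b24 b25 a6 a7
  row 3: a1 a2 b33 b34 b35 b36 b37
Rows 1 and 2 agree on X6; apply X6→X1, X4 and equate their X1, X4 entries.
Rows 1 and 2 agree on X6, X7; apply X6, X7→X5 and equate their X5 entries.
No row becomes fully distinguished — the join is lossy.

No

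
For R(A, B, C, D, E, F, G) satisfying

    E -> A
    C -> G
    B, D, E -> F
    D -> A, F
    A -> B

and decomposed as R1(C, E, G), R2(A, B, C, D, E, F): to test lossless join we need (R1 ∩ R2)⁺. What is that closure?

A, B, C, E, G

R1 ∩ R2 = {C, E}.
E → A applies, adding A
C → G applies, adding G
A → B applies, adding B
Closure: {A, B, C, E, G}.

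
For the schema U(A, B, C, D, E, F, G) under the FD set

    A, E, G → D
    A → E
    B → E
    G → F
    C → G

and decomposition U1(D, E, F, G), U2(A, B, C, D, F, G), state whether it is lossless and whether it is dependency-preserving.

lossy and not dependency-preserving

Lossless test: (D, F, G)⁺ = {D, F, G}, which is a superkey of neither fragment — lossy.
Dependency preservation: the restricted closure of {A} across the fragments never reaches {E}, so A → E cannot be enforced without a join — not preserved.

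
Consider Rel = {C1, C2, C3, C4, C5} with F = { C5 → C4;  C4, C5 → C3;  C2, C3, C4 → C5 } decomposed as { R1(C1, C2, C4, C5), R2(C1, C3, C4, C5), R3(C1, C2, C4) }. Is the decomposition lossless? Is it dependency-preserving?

lossless but not dependency-preserving

Lossless test (chase): Rows 1 and 2 agree on C4, C5; apply C4, C5→C3 and equate their C3 entries. Row 1 is now all distinguished symbols — the join is lossless.
Dependency preservation: the restricted closure of {C2, C3, C4} across the fragments never reaches {C5}, so C2, C3, C4 → C5 cannot be enforced without a join — not preserved.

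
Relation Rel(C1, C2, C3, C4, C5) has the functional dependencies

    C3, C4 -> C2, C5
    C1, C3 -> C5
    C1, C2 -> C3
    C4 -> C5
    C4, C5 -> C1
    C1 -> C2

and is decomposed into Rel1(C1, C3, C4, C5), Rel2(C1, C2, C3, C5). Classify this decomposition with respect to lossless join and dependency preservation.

lossless and dependency-preserving

Lossless test: (C1, C3, C5)⁺ = {C1, C2, C3, C5}, which contains all of one fragment — lossless.
Dependency preservation: C3, C4 → C2, C5 is not contained in any single fragment, but the restricted closure of its left-hand side across the fragments still reaches the right-hand side; the remaining FDs each lie inside some fragment. All dependencies are preserved.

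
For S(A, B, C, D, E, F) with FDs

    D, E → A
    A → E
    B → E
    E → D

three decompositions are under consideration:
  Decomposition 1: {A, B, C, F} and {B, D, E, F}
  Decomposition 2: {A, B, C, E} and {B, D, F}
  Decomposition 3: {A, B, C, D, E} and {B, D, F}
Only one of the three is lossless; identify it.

Decomposition 1

Decomposition 1: common = {B, F}, closure = {A, B, D, E, F} → lossless.
Decomposition 2: common = {B}, closure = {A, B, D, E} → lossy.
Decomposition 3: common = {B, D}, closure = {A, B, D, E} → lossy.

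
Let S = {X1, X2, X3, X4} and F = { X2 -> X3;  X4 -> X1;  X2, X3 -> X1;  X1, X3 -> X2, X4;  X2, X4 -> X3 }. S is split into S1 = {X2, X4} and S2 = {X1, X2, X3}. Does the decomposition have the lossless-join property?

Common attributes: S1 ∩ S2 = {X2}.
Closure of {X2}: X2 → X3 applies, adding X3; X2, X3 → X1 applies, adding X1; X1, X3 → X2, X4 applies, adding X4. So (X2)⁺ = {X1, X2, X3, X4}.
This closure contains every attribute of S1, so S1 ∩ S2 → S1. The join is lossless.

Yes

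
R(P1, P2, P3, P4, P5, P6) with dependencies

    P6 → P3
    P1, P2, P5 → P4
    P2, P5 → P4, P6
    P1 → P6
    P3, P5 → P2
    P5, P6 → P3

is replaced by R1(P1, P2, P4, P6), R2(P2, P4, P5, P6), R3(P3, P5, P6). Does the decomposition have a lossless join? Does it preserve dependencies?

lossy but dependency-preserving

Lossless test (chase): Rows 1 and 2 agree on P6; apply P6→P3 and equate their P3 entries. Rows 1 and 3 agree on P6; apply P6→P3 and equate their P3 entries. Rows 2 and 3 agree on P3, P5; apply P3, P5→P2 and equate their P2 entries. Rows 2 and 3 agree on P2, P5; apply P2, P5→P4, P6 and equate their P4, P6 entries. No row becomes fully distinguished — the join is lossy.
Dependency preservation: P1, P2, P5 → P4; P3, P5 → P2 are not contained in any single fragment, but the restricted closure of each left-hand side across the fragments still reaches the right-hand side; the remaining FDs each lie inside some fragment. All dependencies are preserved.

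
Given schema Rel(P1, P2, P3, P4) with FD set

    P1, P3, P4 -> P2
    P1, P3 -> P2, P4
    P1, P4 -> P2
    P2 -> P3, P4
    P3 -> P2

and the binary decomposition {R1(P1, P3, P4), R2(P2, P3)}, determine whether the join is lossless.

Yes

Common attributes: R1 ∩ R2 = {P3}.
Closure of {P3}: P3 → P2 applies, adding P2; P2 → P3, P4 applies, adding P4. So (P3)⁺ = {P2, P3, P4}.
This closure contains every attribute of R2, so R1 ∩ R2 → R2. The join is lossless.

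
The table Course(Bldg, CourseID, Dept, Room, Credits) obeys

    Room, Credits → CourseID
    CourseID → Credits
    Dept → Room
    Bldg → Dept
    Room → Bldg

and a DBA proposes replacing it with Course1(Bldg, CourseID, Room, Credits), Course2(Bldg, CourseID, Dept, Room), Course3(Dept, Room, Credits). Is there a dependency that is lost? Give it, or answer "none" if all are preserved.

none

Room, Credits → CourseID lies within Course1.
CourseID → Credits lies within Course1.
Dept → Room lies within Course2.
Bldg → Dept lies within Course2.
Room → Bldg lies within Course1.
Every dependency is enforceable on the fragments, so the decomposition is dependency-preserving.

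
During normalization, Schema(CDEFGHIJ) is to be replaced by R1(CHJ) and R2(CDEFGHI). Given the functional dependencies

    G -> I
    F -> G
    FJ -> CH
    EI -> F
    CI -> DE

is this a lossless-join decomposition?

Common attributes: R1 ∩ R2 = {CH}.
No dependency enlarges {CH}, so (CH)⁺ = {CH}.
The closure contains neither all of R1 = {CHJ} nor all of R2 = {CDEFGHI}, so the common attributes are not a superkey of either fragment. The join is lossy.

No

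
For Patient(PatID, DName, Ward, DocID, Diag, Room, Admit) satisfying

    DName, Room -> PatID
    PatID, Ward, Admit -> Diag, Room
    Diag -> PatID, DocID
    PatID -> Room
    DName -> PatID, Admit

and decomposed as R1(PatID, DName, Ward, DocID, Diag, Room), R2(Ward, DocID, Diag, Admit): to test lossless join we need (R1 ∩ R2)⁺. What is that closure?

PatID, Ward, DocID, Diag, Room

R1 ∩ R2 = {Ward, DocID, Diag}.
Diag → PatID, DocID applies, adding PatID
PatID → Room applies, adding Room
Closure: {PatID, Ward, DocID, Diag, Room}.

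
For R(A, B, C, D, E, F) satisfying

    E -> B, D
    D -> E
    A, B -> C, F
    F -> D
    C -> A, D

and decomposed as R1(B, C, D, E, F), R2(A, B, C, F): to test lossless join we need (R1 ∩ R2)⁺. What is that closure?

A, B, C, D, E, F

R1 ∩ R2 = {B, C, F}.
F → D applies, adding D
C → A, D applies, adding A
D → E applies, adding E
Closure: {A, B, C, D, E, F}.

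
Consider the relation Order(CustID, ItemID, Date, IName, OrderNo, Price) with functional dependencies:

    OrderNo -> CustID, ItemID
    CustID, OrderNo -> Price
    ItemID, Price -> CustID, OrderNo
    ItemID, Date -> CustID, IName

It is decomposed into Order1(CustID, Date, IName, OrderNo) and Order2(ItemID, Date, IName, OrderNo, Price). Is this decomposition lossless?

Yes

Common attributes: Order1 ∩ Order2 = {Date, IName, OrderNo}.
Closure of {Date, IName, OrderNo}: OrderNo → CustID, ItemID applies, adding CustID, ItemID; CustID, OrderNo → Price applies, adding Price. So (Date, IName, OrderNo)⁺ = {CustID, ItemID, Date, IName, OrderNo, Price}.
This closure contains every attribute of Order1, so Order1 ∩ Order2 → Order1. The join is lossless.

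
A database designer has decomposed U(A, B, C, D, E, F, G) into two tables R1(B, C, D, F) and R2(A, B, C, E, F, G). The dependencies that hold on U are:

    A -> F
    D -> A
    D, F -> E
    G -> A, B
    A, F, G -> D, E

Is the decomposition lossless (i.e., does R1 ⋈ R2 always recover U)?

Common attributes: R1 ∩ R2 = {B, C, F}.
No dependency enlarges {B, C, F}, so (B, C, F)⁺ = {B, C, F}.
The closure contains neither all of R1 = {B, C, D, F} nor all of R2 = {A, B, C, E, F, G}, so the common attributes are not a superkey of either fragment. The join is lossy.

No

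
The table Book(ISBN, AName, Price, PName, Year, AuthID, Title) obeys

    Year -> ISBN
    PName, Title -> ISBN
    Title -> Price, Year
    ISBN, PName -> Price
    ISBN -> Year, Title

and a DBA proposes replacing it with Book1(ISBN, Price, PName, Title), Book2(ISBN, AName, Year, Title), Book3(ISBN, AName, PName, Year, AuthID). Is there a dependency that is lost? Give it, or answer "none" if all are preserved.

none

Year → ISBN lies within Book2.
PName, Title → ISBN lies within Book1.
Title → Price, Year: restricted closure across fragments reaches Price, Year.
ISBN, PName → Price lies within Book1.
ISBN → Year, Title lies within Book2.
Every dependency is enforceable on the fragments, so the decomposition is dependency-preserving.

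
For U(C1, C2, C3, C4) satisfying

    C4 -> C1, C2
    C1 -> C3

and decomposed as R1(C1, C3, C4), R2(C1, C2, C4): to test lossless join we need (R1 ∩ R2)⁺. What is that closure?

C1, C2, C3, C4

R1 ∩ R2 = {C1, C4}.
C4 → C1, C2 applies, adding C2
C1 → C3 applies, adding C3
Closure: {C1, C2, C3, C4}.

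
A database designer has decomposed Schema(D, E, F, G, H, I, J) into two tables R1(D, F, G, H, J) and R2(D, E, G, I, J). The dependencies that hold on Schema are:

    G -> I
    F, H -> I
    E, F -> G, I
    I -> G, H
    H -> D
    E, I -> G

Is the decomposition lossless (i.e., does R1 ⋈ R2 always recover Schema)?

No

Common attributes: R1 ∩ R2 = {D, G, J}.
Closure of {D, G, J}: G → I applies, adding I; I → G, H applies, adding H. So (D, G, J)⁺ = {D, G, H, I, J}.
The closure contains neither all of R1 = {D, F, G, H, J} nor all of R2 = {D, E, G, I, J}, so the common attributes are not a superkey of either fragment. The join is lossy.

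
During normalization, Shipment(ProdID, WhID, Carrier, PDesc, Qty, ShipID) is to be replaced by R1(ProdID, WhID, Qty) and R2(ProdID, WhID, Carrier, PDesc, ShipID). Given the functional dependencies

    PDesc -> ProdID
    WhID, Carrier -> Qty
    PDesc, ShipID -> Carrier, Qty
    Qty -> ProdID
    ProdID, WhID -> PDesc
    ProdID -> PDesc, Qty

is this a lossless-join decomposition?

Common attributes: R1 ∩ R2 = {ProdID, WhID}.
Closure of {ProdID, WhID}: ProdID, WhID → PDesc applies, adding PDesc; ProdID → PDesc, Qty applies, adding Qty. So (ProdID, WhID)⁺ = {ProdID, WhID, PDesc, Qty}.
This closure contains every attribute of R1, so R1 ∩ R2 → R1. The join is lossless.

Yes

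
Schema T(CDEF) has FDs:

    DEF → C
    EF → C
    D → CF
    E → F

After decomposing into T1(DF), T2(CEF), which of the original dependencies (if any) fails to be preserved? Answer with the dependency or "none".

Check D → CF: no single fragment contains all of {CDF}, and the restricted closure of {D} across the fragments never reaches {CF}.
DEF → C is preserved.
EF → C is preserved.
E → F is preserved.

D → CF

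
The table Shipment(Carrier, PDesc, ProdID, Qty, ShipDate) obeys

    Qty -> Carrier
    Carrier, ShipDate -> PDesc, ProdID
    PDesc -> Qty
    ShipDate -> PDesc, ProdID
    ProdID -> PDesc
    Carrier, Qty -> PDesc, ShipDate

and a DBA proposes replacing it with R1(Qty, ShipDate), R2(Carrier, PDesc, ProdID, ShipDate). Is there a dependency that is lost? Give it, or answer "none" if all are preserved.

none

Qty → Carrier: restricted closure across fragments reaches Carrier.
Carrier, ShipDate → PDesc, ProdID lies within R2.
PDesc → Qty: restricted closure across fragments reaches Qty.
ShipDate → PDesc, ProdID lies within R2.
ProdID → PDesc lies within R2.
Carrier, Qty → PDesc, ShipDate: restricted closure across fragments reaches PDesc, ShipDate.
Every dependency is enforceable on the fragments, so the decomposition is dependency-preserving.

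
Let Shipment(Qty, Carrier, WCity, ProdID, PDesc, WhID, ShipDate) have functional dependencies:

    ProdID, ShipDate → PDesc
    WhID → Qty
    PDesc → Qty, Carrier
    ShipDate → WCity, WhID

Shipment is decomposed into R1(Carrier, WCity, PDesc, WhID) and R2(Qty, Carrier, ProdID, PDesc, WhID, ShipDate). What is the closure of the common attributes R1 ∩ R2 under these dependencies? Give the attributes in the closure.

R1 ∩ R2 = {Carrier, PDesc, WhID}.
WhID → Qty applies, adding Qty
Closure: {Qty, Carrier, PDesc, WhID}.

Qty, Carrier, PDesc, WhID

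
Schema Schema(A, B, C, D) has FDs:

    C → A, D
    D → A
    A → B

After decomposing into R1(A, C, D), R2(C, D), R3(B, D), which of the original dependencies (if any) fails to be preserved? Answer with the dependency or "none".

Check A → B: no single fragment contains all of {A, B}, and the restricted closure of {A} across the fragments never reaches {B}.
C → A, D is preserved.
D → A is preserved.

A → B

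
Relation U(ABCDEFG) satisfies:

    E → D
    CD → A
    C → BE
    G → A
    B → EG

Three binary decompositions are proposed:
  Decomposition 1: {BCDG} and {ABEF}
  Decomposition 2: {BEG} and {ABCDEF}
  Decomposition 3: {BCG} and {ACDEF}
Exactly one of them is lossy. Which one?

Decomposition 1: common = {B}, closure = {ABDEG} → lossy.
Decomposition 2: common = {BE}, closure = {ABDEG} → lossless.
Decomposition 3: common = {C}, closure = {ABCDEG} → lossless.

Decomposition 1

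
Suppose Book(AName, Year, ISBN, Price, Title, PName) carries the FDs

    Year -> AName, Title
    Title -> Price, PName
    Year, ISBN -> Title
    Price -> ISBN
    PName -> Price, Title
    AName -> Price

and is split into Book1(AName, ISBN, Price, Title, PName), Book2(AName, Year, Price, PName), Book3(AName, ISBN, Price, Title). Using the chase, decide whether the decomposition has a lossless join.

Chase test. Columns are AName, Year, ISBN, Price, Title, PName; row i has aⱼ where attribute j ∈ Booki, else bᵢⱼ.
Initial tableau (one row per fragment):
  row 1: a1 b12 a3 a4 a5 a6
  row 2: a1 a2 b23 a4 b25 a6
  row 3: a1 b32 a3 a4 a5 b36
Rows 1 and 3 agree on Title; apply Title→Price, PName and equate their Price, PName entries.
Rows 1 and 2 agree on Price; apply Price→ISBN and equate their ISBN entries.
Rows 1 and 2 agree on PName; apply PName→Price, Title and equate their Price, Title entries.
Row 2 is now all distinguished symbols — the join is lossless.

Yes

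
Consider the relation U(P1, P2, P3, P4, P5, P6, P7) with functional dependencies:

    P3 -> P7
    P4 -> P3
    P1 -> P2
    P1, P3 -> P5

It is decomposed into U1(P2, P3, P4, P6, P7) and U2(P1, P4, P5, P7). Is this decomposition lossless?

Common attributes: U1 ∩ U2 = {P4, P7}.
Closure of {P4, P7}: P4 → P3 applies, adding P3. So (P4, P7)⁺ = {P3, P4, P7}.
The closure contains neither all of U1 = {P2, P3, P4, P6, P7} nor all of U2 = {P1, P4, P5, P7}, so the common attributes are not a superkey of either fragment. The join is lossy.

No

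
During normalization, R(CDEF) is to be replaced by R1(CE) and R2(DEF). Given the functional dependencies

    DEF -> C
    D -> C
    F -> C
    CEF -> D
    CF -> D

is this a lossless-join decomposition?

No

Common attributes: R1 ∩ R2 = {E}.
No dependency enlarges {E}, so (E)⁺ = {E}.
The closure contains neither all of R1 = {CE} nor all of R2 = {DEF}, so the common attributes are not a superkey of either fragment. The join is lossy.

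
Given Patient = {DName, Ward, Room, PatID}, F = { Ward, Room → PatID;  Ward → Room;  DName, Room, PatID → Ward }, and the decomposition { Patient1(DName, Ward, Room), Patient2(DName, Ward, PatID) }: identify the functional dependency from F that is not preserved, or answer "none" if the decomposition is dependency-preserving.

Check DName, Room, PatID → Ward: no single fragment contains all of {DName, Ward, Room, PatID}, and the restricted closure of {DName, Room, PatID} across the fragments never reaches {Ward}.
Ward, Room → PatID is preserved.
Ward → Room is preserved.

DName, Room, PatID → Ward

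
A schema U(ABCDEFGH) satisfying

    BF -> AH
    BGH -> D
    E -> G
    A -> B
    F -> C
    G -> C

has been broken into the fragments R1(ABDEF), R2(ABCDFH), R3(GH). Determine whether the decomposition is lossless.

No

Chase test. Columns are ABCDEFGH; row i has aⱼ where attribute j ∈ Ri, else bᵢⱼ.
Initial tableau (one row per fragment):
  row 1: a1 a2 b13 a4 a5 a6 b17 b18
  row 2: a1 a2 a3 a4 b25 a6 b27 a8
  row 3: b31 b32 b33 b34 b35 b36 a7 a8
Rows 1 and 2 agree on BF; apply BF→AH and equate their AH entries.
Rows 1 and 2 agree on F; apply F→C and equate their C entries.
No row becomes fully distinguished — the join is lossy.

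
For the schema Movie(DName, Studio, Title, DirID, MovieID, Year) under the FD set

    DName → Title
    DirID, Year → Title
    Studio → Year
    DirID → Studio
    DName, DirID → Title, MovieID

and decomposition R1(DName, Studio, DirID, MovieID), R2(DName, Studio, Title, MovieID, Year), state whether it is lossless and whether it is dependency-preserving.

lossless but not dependency-preserving

Lossless test: (DName, Studio, MovieID)⁺ = {DName, Studio, Title, MovieID, Year}, which contains all of one fragment — lossless.
Dependency preservation: the restricted closure of {DirID, Year} across the fragments never reaches {Title}, so DirID, Year → Title cannot be enforced without a join — not preserved.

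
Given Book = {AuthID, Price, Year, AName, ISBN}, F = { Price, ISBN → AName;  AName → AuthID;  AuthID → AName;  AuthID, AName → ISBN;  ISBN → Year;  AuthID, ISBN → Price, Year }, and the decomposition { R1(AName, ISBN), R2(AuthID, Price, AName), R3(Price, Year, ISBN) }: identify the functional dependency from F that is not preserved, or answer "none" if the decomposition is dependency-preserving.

Price, ISBN → AName

Check Price, ISBN → AName: no single fragment contains all of {Price, AName, ISBN}, and the restricted closure of {Price, ISBN} across the fragments never reaches {AName}.
AName → AuthID is preserved.
AuthID → AName is preserved.
AuthID, AName → ISBN is preserved.
ISBN → Year is preserved.
AuthID, ISBN → Price, Year is preserved.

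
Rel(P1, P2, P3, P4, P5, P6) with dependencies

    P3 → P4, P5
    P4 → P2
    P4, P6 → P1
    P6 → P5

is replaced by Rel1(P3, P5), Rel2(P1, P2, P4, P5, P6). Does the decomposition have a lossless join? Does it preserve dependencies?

lossy and not dependency-preserving

Lossless test: (P5)⁺ = {P5}, which is a superkey of neither fragment — lossy.
Dependency preservation: the restricted closure of {P3} across the fragments never reaches {P4, P5}, so P3 → P4, P5 cannot be enforced without a join — not preserved.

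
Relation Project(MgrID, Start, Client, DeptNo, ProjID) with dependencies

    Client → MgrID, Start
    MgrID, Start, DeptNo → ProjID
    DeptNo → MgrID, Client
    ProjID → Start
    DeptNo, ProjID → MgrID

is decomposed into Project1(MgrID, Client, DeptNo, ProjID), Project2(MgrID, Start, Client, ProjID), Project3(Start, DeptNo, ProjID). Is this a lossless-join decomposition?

Yes

Chase test. Columns are MgrID, Start, Client, DeptNo, ProjID; row i has aⱼ where attribute j ∈ Projecti, else bᵢⱼ.
Initial tableau (one row per fragment):
  row 1: a1 b12 a3 a4 a5
  row 2: a1 a2 a3 b24 a5
  row 3: b31 a2 b33 a4 a5
Rows 1 and 2 agree on Client; apply Client→MgrID, Start and equate their MgrID, Start entries.
Rows 1 and 3 agree on DeptNo; apply DeptNo→MgrID, Client and equate their MgrID, Client entries.
Row 1 is now all distinguished symbols — the join is lossless.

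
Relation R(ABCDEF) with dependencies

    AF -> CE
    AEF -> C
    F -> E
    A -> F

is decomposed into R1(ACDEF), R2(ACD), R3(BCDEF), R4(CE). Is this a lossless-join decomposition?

Chase test. Columns are ABCDEF; row i has aⱼ where attribute j ∈ Ri, else bᵢⱼ.
Initial tableau (one row per fragment):
  row 1: a1 b12 a3 a4 a5 a6
  row 2: a1 b22 a3 a4 b25 b26
  row 3: b31 a2 a3 a4 a5 a6
  row 4: b41 b42 a3 b44 a5 b46
Rows 1 and 2 agree on A; apply A→F and equate their F entries.
Rows 1 and 2 agree on AF; apply AF→CE and equate their CE entries.
No row becomes fully distinguished — the join is lossy.

No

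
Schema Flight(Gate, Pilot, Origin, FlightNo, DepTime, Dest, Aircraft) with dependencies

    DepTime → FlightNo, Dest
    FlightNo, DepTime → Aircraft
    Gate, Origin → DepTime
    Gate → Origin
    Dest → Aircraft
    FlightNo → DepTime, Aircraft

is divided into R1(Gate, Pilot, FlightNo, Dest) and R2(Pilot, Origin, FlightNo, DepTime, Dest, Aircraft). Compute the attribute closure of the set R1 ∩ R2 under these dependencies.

Pilot, FlightNo, DepTime, Dest, Aircraft

R1 ∩ R2 = {Pilot, FlightNo, Dest}.
Dest → Aircraft applies, adding Aircraft
FlightNo → DepTime, Aircraft applies, adding DepTime
Closure: {Pilot, FlightNo, DepTime, Dest, Aircraft}.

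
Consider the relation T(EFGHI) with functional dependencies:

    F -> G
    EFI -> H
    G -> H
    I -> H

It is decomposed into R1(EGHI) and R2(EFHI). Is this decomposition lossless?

Common attributes: R1 ∩ R2 = {EHI}.
No dependency enlarges {EHI}, so (EHI)⁺ = {EHI}.
The closure contains neither all of R1 = {EGHI} nor all of R2 = {EFHI}, so the common attributes are not a superkey of either fragment. The join is lossy.

No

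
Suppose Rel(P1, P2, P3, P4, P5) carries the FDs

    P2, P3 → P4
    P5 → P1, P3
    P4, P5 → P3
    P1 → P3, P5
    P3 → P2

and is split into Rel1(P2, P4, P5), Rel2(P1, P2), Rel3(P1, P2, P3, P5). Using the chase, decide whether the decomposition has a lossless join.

Chase test. Columns are P1, P2, P3, P4, P5; row i has aⱼ where attribute j ∈ Reli, else bᵢⱼ.
Initial tableau (one row per fragment):
  row 1: b11 a2 b13 a4 a5
  row 2: a1 a2 b23 b24 b25
  row 3: a1 a2 a3 b34 a5
Rows 1 and 3 agree on P5; apply P5→P1, P3 and equate their P1, P3 entries.
Rows 1 and 2 agree on P1; apply P1→P3, P5 and equate their P3, P5 entries.
Rows 1 and 2 agree on P2, P3; apply P2, P3→P4 and equate their P4 entries.
Rows 1 and 3 agree on P2, P3; apply P2, P3→P4 and equate their P4 entries.
Row 1 is now all distinguished symbols — the join is lossless.

Yes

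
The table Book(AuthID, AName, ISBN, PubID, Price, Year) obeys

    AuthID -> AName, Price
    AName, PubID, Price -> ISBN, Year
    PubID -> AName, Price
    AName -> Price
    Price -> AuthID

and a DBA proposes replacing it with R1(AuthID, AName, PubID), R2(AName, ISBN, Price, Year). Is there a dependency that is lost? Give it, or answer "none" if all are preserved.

Check AName, PubID, Price → ISBN, Year: no single fragment contains all of {AName, ISBN, PubID, Price, Year}, and the restricted closure of {AName, PubID, Price} across the fragments never reaches {ISBN, Year}.
AuthID → AName, Price is preserved.
PubID → AName, Price is preserved.
AName → Price is preserved.
Price → AuthID is preserved.

AName, PubID, Price -> ISBN, Year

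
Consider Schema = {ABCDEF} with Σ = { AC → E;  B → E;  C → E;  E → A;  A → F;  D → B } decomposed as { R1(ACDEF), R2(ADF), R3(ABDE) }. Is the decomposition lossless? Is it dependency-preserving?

lossless and dependency-preserving

Lossless test (chase): Rows 1 and 3 agree on A; apply A→F and equate their F entries. Rows 1 and 2 agree on D; apply D→B and equate their B entries. Rows 1 and 3 agree on D; apply D→B and equate their B entries. Rows 1 and 2 agree on B; apply B→E and equate their E entries. Row 1 is now all distinguished symbols — the join is lossless.
Dependency preservation: every FD's attributes lie within a single fragment, so each can be enforced locally — preserved.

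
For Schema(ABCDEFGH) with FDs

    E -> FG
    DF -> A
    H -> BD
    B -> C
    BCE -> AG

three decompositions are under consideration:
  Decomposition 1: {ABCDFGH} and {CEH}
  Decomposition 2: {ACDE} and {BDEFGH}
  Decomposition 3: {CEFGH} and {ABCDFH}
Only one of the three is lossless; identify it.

Decomposition 1: common = {CH}, closure = {BCDH} → lossy.
Decomposition 2: common = {DE}, closure = {ADEFG} → lossy.
Decomposition 3: common = {CFH}, closure = {ABCDFH} → lossless.

Decomposition 3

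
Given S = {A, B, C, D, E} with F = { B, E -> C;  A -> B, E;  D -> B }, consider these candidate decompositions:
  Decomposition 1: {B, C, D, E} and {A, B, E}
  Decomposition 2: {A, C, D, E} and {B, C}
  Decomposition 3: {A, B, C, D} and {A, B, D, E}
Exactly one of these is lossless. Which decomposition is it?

Decomposition 3

Decomposition 1: common = {B, E}, closure = {B, C, E} → lossy.
Decomposition 2: common = {C}, closure = {C} → lossy.
Decomposition 3: common = {A, B, D}, closure = {A, B, C, D, E} → lossless.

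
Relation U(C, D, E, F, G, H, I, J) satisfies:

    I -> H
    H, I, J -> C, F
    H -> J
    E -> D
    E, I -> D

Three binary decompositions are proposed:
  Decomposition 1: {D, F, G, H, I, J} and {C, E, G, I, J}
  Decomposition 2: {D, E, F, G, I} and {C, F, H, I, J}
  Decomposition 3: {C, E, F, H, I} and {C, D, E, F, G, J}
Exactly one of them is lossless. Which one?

Decomposition 1: common = {G, I, J}, closure = {C, F, G, H, I, J} → lossy.
Decomposition 2: common = {F, I}, closure = {C, F, H, I, J} → lossless.
Decomposition 3: common = {C, E, F}, closure = {C, D, E, F} → lossy.

Decomposition 2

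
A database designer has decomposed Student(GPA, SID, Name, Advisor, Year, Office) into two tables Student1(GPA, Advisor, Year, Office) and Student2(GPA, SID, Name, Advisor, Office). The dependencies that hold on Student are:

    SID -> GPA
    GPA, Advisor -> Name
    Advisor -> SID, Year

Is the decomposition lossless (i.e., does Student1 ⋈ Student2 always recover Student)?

Common attributes: Student1 ∩ Student2 = {GPA, Advisor, Office}.
Closure of {GPA, Advisor, Office}: GPA, Advisor → Name applies, adding Name; Advisor → SID, Year applies, adding SID, Year. So (GPA, Advisor, Office)⁺ = {GPA, SID, Name, Advisor, Year, Office}.
This closure contains every attribute of Student1, so Student1 ∩ Student2 → Student1. The join is lossless.

Yes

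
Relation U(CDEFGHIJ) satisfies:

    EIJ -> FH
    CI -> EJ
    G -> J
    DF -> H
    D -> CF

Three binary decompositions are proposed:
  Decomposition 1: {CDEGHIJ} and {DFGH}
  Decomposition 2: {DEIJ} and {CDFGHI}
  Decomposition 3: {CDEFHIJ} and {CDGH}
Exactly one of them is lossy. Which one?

Decomposition 3

Decomposition 1: common = {DGH}, closure = {CDFGHJ} → lossless.
Decomposition 2: common = {DI}, closure = {CDEFHIJ} → lossless.
Decomposition 3: common = {CDH}, closure = {CDFH} → lossy.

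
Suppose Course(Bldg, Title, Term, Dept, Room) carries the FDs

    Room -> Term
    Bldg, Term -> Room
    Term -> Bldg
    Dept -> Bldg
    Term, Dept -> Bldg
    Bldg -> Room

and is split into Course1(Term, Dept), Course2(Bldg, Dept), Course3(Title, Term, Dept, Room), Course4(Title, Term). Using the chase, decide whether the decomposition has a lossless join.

Yes

Chase test. Columns are Bldg, Title, Term, Dept, Room; row i has aⱼ where attribute j ∈ Coursei, else bᵢⱼ.
Initial tableau (one row per fragment):
  row 1: b11 b12 a3 a4 b15
  row 2: a1 b22 b23 a4 b25
  row 3: b31 a2 a3 a4 a5
  row 4: b41 a2 a3 b44 b45
Rows 1 and 3 agree on Term; apply Term→Bldg and equate their Bldg entries.
Rows 1 and 4 agree on Term; apply Term→Bldg and equate their Bldg entries.
Rows 1 and 2 agree on Dept; apply Dept→Bldg and equate their Bldg entries.
Rows 1 and 2 agree on Bldg; apply Bldg→Room and equate their Room entries.
Rows 1 and 3 agree on Bldg; apply Bldg→Room and equate their Room entries.
Rows 1 and 4 agree on Bldg; apply Bldg→Room and equate their Room entries.
Rows 1 and 2 agree on Room; apply Room→Term and equate their Term entries.
Row 3 is now all distinguished symbols — the join is lossless.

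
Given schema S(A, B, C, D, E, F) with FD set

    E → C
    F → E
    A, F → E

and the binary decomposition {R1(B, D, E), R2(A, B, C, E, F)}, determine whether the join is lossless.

Common attributes: R1 ∩ R2 = {B, E}.
Closure of {B, E}: E → C applies, adding C. So (B, E)⁺ = {B, C, E}.
The closure contains neither all of R1 = {B, D, E} nor all of R2 = {A, B, C, E, F}, so the common attributes are not a superkey of either fragment. The join is lossy.

No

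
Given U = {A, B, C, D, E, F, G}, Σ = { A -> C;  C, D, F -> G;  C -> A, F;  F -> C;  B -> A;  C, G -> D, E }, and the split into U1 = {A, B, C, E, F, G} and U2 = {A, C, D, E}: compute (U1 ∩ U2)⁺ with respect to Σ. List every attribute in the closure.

A, C, E, F

U1 ∩ U2 = {A, C, E}.
C → A, F applies, adding F
Closure: {A, C, E, F}.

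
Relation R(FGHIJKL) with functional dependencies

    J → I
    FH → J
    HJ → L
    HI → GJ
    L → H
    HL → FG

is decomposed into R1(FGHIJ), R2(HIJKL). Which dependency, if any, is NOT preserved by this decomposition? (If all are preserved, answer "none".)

none

J → I lies within R1.
FH → J lies within R1.
HJ → L lies within R2.
HI → GJ lies within R1.
L → H lies within R2.
HL → FG: restricted closure across fragments reaches FG.
Every dependency is enforceable on the fragments, so the decomposition is dependency-preserving.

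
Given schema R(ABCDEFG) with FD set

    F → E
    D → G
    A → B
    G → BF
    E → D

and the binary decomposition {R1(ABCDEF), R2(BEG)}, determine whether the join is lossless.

Yes

Common attributes: R1 ∩ R2 = {BE}.
Closure of {BE}: E → D applies, adding D; D → G applies, adding G; G → BF applies, adding F. So (BE)⁺ = {BDEFG}.
This closure contains every attribute of R2, so R1 ∩ R2 → R2. The join is lossless.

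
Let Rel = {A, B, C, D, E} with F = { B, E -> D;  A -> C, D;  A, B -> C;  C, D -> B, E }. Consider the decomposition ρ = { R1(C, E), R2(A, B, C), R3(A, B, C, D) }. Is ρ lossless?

Chase test. Columns are A, B, C, D, E; row i has aⱼ where attribute j ∈ Ri, else bᵢⱼ.
Initial tableau (one row per fragment):
  row 1: b11 b12 a3 b14 a5
  row 2: a1 a2 a3 b24 b25
  row 3: a1 a2 a3 a4 b35
Rows 2 and 3 agree on A; apply A→C, D and equate their C, D entries.
Rows 2 and 3 agree on C, D; apply C, D→B, E and equate their B, E entries.
No row becomes fully distinguished — the join is lossy.

No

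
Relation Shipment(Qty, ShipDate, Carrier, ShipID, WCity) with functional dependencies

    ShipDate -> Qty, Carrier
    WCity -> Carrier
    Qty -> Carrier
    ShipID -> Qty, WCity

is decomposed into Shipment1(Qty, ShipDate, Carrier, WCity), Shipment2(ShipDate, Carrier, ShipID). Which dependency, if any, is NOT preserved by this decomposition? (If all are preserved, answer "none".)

Check ShipID → Qty, WCity: no single fragment contains all of {Qty, ShipID, WCity}, and the restricted closure of {ShipID} across the fragments never reaches {Qty, WCity}.
ShipDate → Qty, Carrier is preserved.
WCity → Carrier is preserved.
Qty → Carrier is preserved.

ShipID -> Qty, WCity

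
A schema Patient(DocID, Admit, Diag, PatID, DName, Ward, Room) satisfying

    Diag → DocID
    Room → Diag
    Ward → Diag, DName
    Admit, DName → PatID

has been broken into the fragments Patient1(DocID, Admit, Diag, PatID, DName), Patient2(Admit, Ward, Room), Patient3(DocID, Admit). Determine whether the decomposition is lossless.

Chase test. Columns are DocID, Admit, Diag, PatID, DName, Ward, Room; row i has aⱼ where attribute j ∈ Patienti, else bᵢⱼ.
Initial tableau (one row per fragment):
  row 1: a1 a2 a3 a4 a5 b16 b17
  row 2: b21 a2 b23 b24 b25 a6 a7
  row 3: a1 a2 b33 b34 b35 b36 b37
No row becomes fully distinguished — the join is lossy.

No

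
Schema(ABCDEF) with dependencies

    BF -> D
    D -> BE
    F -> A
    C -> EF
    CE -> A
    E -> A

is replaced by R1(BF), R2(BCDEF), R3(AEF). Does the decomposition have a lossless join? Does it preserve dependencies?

lossless and dependency-preserving

Lossless test (chase): Rows 1 and 2 agree on BF; apply BF→D and equate their D entries. Rows 1 and 2 agree on D; apply D→BE and equate their BE entries. Rows 1 and 2 agree on F; apply F→A and equate their A entries. Rows 1 and 3 agree on F; apply F→A and equate their A entries. Row 2 is now all distinguished symbols — the join is lossless.
Dependency preservation: CE → A is not contained in any single fragment, but the restricted closure of its left-hand side across the fragments still reaches the right-hand side; the remaining FDs each lie inside some fragment. All dependencies are preserved.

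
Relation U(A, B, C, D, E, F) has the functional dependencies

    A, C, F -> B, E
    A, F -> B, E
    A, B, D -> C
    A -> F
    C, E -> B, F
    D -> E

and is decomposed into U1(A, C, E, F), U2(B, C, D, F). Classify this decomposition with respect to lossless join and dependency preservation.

lossy and not dependency-preserving

Lossless test: (C, F)⁺ = {C, F}, which is a superkey of neither fragment — lossy.
Dependency preservation: the restricted closure of {A, C, F} across the fragments never reaches {B, E}, so A, C, F → B, E cannot be enforced without a join — not preserved.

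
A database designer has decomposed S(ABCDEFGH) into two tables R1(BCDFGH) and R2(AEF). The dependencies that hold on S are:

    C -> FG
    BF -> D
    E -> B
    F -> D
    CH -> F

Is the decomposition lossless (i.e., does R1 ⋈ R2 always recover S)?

Common attributes: R1 ∩ R2 = {F}.
Closure of {F}: F → D applies, adding D. So (F)⁺ = {DF}.
The closure contains neither all of R1 = {BCDFGH} nor all of R2 = {AEF}, so the common attributes are not a superkey of either fragment. The join is lossy.

No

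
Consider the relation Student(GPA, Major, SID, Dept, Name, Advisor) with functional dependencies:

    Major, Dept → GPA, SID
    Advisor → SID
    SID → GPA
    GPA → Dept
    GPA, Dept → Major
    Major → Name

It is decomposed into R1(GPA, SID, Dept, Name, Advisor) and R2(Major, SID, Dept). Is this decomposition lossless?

Yes

Common attributes: R1 ∩ R2 = {SID, Dept}.
Closure of {SID, Dept}: SID → GPA applies, adding GPA; GPA, Dept → Major applies, adding Major; Major → Name applies, adding Name. So (SID, Dept)⁺ = {GPA, Major, SID, Dept, Name}.
This closure contains every attribute of R2, so R1 ∩ R2 → R2. The join is lossless.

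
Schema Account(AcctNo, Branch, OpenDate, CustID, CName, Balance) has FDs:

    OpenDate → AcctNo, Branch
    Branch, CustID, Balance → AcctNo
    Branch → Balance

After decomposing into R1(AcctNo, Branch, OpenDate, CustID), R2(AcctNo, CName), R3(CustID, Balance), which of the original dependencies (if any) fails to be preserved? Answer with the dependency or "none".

Branch → Balance

Check Branch → Balance: no single fragment contains all of {Branch, Balance}, and the restricted closure of {Branch} across the fragments never reaches {Balance}.
OpenDate → AcctNo, Branch is preserved.
Branch, CustID, Balance → AcctNo is preserved.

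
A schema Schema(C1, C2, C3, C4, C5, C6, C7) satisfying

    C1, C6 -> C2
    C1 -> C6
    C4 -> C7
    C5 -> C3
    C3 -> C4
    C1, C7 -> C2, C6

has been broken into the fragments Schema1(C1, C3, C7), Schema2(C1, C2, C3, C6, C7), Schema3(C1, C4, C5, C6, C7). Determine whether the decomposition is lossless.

No

Chase test. Columns are C1, C2, C3, C4, C5, C6, C7; row i has aⱼ where attribute j ∈ Schemai, else bᵢⱼ.
Initial tableau (one row per fragment):
  row 1: a1 b12 a3 b14 b15 b16 a7
  row 2: a1 a2 a3 b24 b25 a6 a7
  row 3: a1 b32 b33 a4 a5 a6 a7
Rows 2 and 3 agree on C1, C6; apply C1, C6→C2 and equate their C2 entries.
Rows 1 and 2 agree on C1; apply C1→C6 and equate their C6 entries.
Rows 1 and 2 agree on C3; apply C3→C4 and equate their C4 entries.
Rows 1 and 2 agree on C1, C7; apply C1, C7→C2, C6 and equate their C2, C6 entries.
No row becomes fully distinguished — the join is lossy.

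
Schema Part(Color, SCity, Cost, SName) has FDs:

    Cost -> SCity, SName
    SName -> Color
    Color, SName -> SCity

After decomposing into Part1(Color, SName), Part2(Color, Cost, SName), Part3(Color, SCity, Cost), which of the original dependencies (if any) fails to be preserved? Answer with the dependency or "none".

Color, SName -> SCity

Check Color, SName → SCity: no single fragment contains all of {Color, SCity, SName}, and the restricted closure of {Color, SName} across the fragments never reaches {SCity}.
Cost → SCity, SName is preserved.
SName → Color is preserved.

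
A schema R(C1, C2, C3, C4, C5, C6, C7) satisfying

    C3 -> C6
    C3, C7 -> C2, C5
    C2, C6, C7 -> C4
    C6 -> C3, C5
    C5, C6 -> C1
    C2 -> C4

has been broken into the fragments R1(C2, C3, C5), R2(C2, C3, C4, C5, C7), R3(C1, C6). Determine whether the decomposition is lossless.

No

Chase test. Columns are C1, C2, C3, C4, C5, C6, C7; row i has aⱼ where attribute j ∈ Ri, else bᵢⱼ.
Initial tableau (one row per fragment):
  row 1: b11 a2 a3 b14 a5 b16 b17
  row 2: b21 a2 a3 a4 a5 b26 a7
  row 3: a1 b32 b33 b34 b35 a6 b37
Rows 1 and 2 agree on C3; apply C3→C6 and equate their C6 entries.
Rows 1 and 2 agree on C5, C6; apply C5, C6→C1 and equate their C1 entries.
Rows 1 and 2 agree on C2; apply C2→C4 and equate their C4 entries.
No row becomes fully distinguished — the join is lossy.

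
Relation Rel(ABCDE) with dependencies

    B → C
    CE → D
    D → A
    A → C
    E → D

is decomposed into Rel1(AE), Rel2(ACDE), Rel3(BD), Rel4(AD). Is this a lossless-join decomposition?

No

Chase test. Columns are ABCDE; row i has aⱼ where attribute j ∈ Reli, else bᵢⱼ.
Initial tableau (one row per fragment):
  row 1: a1 b12 b13 b14 a5
  row 2: a1 b22 a3 a4 a5
  row 3: b31 a2 b33 a4 b35
  row 4: a1 b42 b43 a4 b45
Rows 2 and 3 agree on D; apply D→A and equate their A entries.
Rows 1 and 2 agree on A; apply A→C and equate their C entries.
Rows 1 and 3 agree on A; apply A→C and equate their C entries.
Rows 1 and 4 agree on A; apply A→C and equate their C entries.
Rows 1 and 2 agree on E; apply E→D and equate their D entries.
No row becomes fully distinguished — the join is lossy.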